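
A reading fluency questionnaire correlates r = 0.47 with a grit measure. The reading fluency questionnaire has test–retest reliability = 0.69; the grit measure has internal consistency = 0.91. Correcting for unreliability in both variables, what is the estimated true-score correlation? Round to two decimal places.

0.59

r_true = r_obs / √(r_xx · r_yy) = 0.47 / √(0.69 × 0.91) = 0.47 / √0.6279 = 0.47 / 0.7924 ≈ 0.59.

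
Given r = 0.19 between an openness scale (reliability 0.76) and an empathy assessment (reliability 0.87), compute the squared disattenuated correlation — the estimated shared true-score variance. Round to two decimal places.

Disattenuated r = 0.19 / √(0.76 × 0.87) = 0.19 / 0.8131 = 0.2337.
Shared true-score variance = 0.2337² = 0.0546 ≈ 0.05.

0.05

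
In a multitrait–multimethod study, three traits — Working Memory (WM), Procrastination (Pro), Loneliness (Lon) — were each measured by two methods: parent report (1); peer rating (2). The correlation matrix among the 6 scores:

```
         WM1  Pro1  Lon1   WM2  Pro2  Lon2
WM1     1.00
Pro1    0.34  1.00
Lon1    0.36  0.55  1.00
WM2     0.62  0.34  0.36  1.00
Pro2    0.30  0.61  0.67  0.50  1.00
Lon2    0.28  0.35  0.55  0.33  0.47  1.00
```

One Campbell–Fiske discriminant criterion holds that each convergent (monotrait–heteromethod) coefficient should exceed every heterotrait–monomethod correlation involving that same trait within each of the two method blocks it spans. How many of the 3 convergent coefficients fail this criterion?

1

Convergent coefficients and their comparison sets:
WM (methods 1·2): 0.62 vs {0.34, 0.50, 0.36, 0.33} → pass.
Pro (methods 1·2): 0.61 vs {0.34, 0.50, 0.55, 0.47} → pass.
Lon (methods 1·2): 0.55 vs {0.36, 0.33, 0.55, 0.47} → fail.
1 of 3 fail.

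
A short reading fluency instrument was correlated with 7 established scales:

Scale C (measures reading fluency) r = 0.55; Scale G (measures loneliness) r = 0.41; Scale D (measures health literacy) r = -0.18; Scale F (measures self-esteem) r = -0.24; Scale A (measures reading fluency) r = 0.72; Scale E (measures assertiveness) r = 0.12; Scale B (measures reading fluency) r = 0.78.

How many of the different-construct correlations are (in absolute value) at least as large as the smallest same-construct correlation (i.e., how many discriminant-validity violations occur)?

Convergent (same construct = reading fluency): Scale C, Scale A, Scale B.
Smallest convergent = 0.55. Discriminant |r|: 0.41, 0.18, 0.24, 0.12; count ≥ 0.55 → 0.

0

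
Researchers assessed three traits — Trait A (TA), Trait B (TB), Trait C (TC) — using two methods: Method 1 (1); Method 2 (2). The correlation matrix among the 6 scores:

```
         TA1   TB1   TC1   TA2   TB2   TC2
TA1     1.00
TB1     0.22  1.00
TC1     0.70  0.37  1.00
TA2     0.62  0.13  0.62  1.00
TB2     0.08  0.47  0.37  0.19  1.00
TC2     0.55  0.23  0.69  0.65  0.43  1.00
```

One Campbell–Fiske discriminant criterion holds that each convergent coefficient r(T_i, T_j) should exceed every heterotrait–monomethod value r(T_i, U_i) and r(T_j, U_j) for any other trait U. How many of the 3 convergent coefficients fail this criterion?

2

Convergent coefficients and their comparison sets:
TA (methods 1·2): 0.62 vs {0.22, 0.19, 0.70, 0.65} → fail.
TB (methods 1·2): 0.47 vs {0.22, 0.19, 0.37, 0.43} → pass.
TC (methods 1·2): 0.69 vs {0.70, 0.65, 0.37, 0.43} → fail.
2 of 3 fail.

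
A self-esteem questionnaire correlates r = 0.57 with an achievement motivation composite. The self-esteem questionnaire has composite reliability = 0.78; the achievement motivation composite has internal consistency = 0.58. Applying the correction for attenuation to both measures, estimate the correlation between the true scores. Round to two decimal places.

0.85

r_true = r_obs / √(r_xx · r_yy) = 0.57 / √(0.78 × 0.58) = 0.57 / √0.4524 = 0.57 / 0.6726 ≈ 0.85.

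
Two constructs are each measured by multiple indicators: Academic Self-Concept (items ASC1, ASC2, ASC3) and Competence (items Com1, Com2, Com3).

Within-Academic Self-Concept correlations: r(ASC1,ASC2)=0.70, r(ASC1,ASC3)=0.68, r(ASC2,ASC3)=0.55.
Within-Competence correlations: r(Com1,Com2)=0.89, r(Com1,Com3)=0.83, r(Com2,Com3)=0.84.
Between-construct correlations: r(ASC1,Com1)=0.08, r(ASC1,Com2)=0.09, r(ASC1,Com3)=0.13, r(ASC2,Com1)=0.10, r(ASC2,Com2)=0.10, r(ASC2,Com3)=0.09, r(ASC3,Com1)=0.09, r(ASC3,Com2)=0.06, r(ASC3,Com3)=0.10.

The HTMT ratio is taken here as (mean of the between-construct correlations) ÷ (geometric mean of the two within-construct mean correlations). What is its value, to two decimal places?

0.13

Between-construct mean = 0.84/9 = 0.0933.
Mean within-ASC = 1.93/3 = 0.6433; mean within-Com = 2.56/3 = 0.8533.
Geometric mean = √(0.6433 × 0.8533) = 0.7409.
HTMT = 0.0933 / 0.7409 = 0.13.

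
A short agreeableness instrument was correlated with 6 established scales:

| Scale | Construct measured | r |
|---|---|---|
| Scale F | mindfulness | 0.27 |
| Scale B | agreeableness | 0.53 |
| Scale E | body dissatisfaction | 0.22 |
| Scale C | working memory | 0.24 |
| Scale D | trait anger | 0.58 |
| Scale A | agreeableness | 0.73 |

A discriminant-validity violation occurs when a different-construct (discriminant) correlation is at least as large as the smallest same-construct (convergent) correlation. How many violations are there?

1

Convergent (same construct = agreeableness): Scale B, Scale A.
Smallest convergent = 0.53. Discriminant values: 0.27, 0.22, 0.24, 0.58; count ≥ 0.53 → 1.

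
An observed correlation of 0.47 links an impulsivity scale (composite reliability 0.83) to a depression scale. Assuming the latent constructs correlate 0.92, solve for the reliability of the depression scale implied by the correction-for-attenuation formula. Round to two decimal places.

r_true = r_obs / √(r_xx · r_yy) ⇒ 0.92 = 0.47 / √(0.83 · r_yy).
√(0.83 · r_yy) = 0.47 / 0.92 = 0.5109; 0.83 · r_yy = 0.2610; r_yy = 0.2610 / 0.83 ≈ 0.31.

0.31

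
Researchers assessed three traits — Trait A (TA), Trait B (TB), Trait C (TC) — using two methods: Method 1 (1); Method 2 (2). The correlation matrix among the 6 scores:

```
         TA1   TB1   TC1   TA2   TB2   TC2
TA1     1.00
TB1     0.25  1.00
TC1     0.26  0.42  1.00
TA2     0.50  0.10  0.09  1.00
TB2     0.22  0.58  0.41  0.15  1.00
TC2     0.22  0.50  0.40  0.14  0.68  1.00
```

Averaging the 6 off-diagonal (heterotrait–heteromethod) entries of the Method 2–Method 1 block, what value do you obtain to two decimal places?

0.26

HTHM values (method 2 × method 1): 0.10, 0.09, 0.22, 0.41, 0.22, 0.50; mean = 1.54/6 = 0.26.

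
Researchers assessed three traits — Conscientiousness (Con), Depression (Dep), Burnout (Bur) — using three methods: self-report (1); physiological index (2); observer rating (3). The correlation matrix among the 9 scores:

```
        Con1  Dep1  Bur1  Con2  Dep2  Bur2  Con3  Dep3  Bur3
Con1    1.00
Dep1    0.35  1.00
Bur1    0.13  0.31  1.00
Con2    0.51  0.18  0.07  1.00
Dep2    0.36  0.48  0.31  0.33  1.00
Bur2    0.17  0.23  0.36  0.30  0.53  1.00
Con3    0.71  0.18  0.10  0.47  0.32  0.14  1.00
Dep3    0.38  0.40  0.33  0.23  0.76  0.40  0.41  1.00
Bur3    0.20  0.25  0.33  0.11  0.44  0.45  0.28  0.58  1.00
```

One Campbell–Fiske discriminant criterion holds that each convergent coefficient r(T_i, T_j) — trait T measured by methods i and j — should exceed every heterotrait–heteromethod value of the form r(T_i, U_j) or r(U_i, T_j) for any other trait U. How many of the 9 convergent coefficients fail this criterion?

1

Each convergent coefficient versus the relevant comparison correlations:
Con (methods 1·2): 0.51 vs {0.36, 0.18, 0.17, 0.07} → pass.
Con (methods 1·3): 0.71 vs {0.38, 0.18, 0.20, 0.10} → pass.
Con (methods 2·3): 0.47 vs {0.23, 0.32, 0.11, 0.14} → pass.
Dep (methods 1·2): 0.48 vs {0.18, 0.36, 0.23, 0.31} → pass.
Dep (methods 1·3): 0.40 vs {0.18, 0.38, 0.25, 0.33} → pass.
Dep (methods 2·3): 0.76 vs {0.32, 0.23, 0.44, 0.40} → pass.
Bur (methods 1·2): 0.36 vs {0.07, 0.17, 0.31, 0.23} → pass.
Bur (methods 1·3): 0.33 vs {0.10, 0.20, 0.33, 0.25} → fail.
Bur (methods 2·3): 0.45 vs {0.14, 0.11, 0.40, 0.44} → pass.
1 of 9 fail.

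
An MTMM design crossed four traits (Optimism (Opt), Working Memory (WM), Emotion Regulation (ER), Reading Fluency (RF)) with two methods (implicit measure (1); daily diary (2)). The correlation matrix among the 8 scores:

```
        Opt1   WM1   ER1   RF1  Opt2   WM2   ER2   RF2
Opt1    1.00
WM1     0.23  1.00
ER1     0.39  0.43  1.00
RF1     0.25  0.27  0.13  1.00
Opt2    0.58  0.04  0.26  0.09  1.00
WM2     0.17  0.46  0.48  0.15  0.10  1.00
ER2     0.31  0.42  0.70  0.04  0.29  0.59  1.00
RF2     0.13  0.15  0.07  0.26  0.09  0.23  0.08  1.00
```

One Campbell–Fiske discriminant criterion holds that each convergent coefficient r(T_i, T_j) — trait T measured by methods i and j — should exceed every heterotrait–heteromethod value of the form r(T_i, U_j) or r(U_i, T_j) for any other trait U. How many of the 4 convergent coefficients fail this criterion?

Each convergent coefficient versus the relevant comparison correlations:
Opt (methods 1·2): 0.58 vs {0.17, 0.04, 0.31, 0.26, 0.13, 0.09} → pass.
WM (methods 1·2): 0.46 vs {0.04, 0.17, 0.42, 0.48, 0.15, 0.15} → fail.
ER (methods 1·2): 0.70 vs {0.26, 0.31, 0.48, 0.42, 0.07, 0.04} → pass.
RF (methods 1·2): 0.26 vs {0.09, 0.13, 0.15, 0.15, 0.04, 0.07} → pass.
1 of 4 fail.

1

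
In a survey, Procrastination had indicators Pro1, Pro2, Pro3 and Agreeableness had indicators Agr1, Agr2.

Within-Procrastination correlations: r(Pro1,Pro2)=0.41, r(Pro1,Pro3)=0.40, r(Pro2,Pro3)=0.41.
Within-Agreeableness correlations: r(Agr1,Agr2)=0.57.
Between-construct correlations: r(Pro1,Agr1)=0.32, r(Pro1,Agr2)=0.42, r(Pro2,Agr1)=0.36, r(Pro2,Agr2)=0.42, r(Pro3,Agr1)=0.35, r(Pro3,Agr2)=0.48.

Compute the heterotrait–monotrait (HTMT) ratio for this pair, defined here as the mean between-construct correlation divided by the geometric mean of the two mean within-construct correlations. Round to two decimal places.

Mean heterotrait r = 2.35/6 = 0.3917.
Mean within-Pro = 1.22/3 = 0.4067; mean within-Agr = 0.57/1 = 0.5700.
Geometric mean = √(0.4067 × 0.5700) = 0.4815.
HTMT = 0.3917 / 0.4815 = 0.81.

0.81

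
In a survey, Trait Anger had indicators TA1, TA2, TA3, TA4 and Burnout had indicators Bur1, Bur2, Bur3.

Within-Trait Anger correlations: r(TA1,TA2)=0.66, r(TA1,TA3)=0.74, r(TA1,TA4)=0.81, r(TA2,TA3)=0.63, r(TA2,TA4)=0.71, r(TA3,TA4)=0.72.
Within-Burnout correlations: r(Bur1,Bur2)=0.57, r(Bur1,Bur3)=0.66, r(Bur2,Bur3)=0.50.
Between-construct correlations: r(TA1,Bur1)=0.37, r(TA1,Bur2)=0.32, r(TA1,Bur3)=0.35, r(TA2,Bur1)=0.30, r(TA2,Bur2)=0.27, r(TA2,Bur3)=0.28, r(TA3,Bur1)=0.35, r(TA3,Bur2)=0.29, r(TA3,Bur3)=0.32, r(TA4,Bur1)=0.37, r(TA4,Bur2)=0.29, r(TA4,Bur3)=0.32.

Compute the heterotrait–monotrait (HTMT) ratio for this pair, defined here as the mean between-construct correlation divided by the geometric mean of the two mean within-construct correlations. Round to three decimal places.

Between-construct mean = 3.83/12 = 0.3192.
Mean within-TA = 4.27/6 = 0.7117; mean within-Bur = 1.73/3 = 0.5767.
Geometric mean = √(0.7117 × 0.5767) = 0.6407.
HTMT = 0.3192 / 0.6407 = 0.498.

0.498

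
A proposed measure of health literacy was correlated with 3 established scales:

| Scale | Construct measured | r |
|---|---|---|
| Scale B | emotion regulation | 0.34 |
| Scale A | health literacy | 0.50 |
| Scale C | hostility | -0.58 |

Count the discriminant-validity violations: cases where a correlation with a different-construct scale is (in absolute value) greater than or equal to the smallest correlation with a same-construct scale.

1

Convergent (same construct = health literacy): Scale A.
Smallest convergent = 0.50. Discriminant |r|: 0.34, 0.58; count ≥ 0.50 → 1.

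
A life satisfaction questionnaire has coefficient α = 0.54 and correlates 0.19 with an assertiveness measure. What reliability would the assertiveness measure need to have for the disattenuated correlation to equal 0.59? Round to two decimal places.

0.19

r_true = r_obs / √(r_xx · r_yy) ⇒ 0.59 = 0.19 / √(0.54 · r_yy).
√(0.54 · r_yy) = 0.19 / 0.59 = 0.3220; 0.54 · r_yy = 0.1037; r_yy = 0.1037 / 0.54 ≈ 0.19.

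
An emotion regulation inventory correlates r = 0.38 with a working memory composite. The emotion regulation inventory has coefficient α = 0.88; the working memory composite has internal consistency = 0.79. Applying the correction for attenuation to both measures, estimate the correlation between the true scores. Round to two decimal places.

0.46

r_true = r_obs / √(r_xx · r_yy) = 0.38 / √(0.88 × 0.79) = 0.38 / √0.6952 = 0.38 / 0.8338 ≈ 0.46.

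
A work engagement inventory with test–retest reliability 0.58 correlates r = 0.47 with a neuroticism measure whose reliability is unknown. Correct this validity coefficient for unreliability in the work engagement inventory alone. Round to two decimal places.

0.62

Single correction: r_c = r_obs / √r_xx = 0.47 / √0.58 = 0.47 / 0.7616 ≈ 0.62.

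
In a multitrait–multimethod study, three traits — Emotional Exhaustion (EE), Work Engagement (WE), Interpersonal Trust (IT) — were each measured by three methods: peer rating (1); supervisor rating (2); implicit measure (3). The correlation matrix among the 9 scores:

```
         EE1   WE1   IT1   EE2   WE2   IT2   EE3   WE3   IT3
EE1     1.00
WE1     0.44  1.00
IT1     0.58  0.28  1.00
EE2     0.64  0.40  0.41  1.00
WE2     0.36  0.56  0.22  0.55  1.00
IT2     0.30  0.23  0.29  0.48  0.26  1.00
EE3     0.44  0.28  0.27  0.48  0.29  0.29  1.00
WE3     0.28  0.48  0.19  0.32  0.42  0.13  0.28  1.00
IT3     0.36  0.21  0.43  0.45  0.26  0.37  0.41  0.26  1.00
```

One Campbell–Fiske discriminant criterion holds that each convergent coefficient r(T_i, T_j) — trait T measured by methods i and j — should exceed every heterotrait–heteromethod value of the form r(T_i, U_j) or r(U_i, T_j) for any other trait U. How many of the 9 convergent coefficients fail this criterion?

2

Checking each validity diagonal entry against its comparison values:
EE (methods 1·2): 0.64 vs {0.36, 0.40, 0.30, 0.41} → pass.
EE (methods 1·3): 0.44 vs {0.28, 0.28, 0.36, 0.27} → pass.
EE (methods 2·3): 0.48 vs {0.32, 0.29, 0.45, 0.29} → pass.
WE (methods 1·2): 0.56 vs {0.40, 0.36, 0.23, 0.22} → pass.
WE (methods 1·3): 0.48 vs {0.28, 0.28, 0.21, 0.19} → pass.
WE (methods 2·3): 0.42 vs {0.29, 0.32, 0.26, 0.13} → pass.
IT (methods 1·2): 0.29 vs {0.41, 0.30, 0.22, 0.23} → fail.
IT (methods 1·3): 0.43 vs {0.27, 0.36, 0.19, 0.21} → pass.
IT (methods 2·3): 0.37 vs {0.29, 0.45, 0.13, 0.26} → fail.
2 of 9 fail.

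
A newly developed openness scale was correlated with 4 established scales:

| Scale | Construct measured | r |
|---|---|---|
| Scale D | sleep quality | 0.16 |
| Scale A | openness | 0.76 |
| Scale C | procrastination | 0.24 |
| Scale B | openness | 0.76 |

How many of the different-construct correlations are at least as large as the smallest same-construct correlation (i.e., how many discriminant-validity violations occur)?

Convergent (same construct = openness): Scale A, Scale B.
Smallest convergent = 0.76. Discriminant values: 0.16, 0.24; count ≥ 0.76 → 0.

0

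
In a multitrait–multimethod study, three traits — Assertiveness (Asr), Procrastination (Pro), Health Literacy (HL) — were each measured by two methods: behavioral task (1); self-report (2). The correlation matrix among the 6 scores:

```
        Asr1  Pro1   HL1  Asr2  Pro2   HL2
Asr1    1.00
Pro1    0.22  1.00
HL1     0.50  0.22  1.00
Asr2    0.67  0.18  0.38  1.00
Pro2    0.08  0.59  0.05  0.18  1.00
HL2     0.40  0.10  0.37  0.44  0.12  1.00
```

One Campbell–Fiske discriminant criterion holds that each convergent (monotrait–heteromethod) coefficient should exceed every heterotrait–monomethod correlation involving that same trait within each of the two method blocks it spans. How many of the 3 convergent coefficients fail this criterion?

1

Convergent coefficients and their comparison sets:
Asr (methods 1·2): 0.67 vs {0.22, 0.18, 0.50, 0.44} → pass.
Pro (methods 1·2): 0.59 vs {0.22, 0.18, 0.22, 0.12} → pass.
HL (methods 1·2): 0.37 vs {0.50, 0.44, 0.22, 0.12} → fail.
1 of 3 fail.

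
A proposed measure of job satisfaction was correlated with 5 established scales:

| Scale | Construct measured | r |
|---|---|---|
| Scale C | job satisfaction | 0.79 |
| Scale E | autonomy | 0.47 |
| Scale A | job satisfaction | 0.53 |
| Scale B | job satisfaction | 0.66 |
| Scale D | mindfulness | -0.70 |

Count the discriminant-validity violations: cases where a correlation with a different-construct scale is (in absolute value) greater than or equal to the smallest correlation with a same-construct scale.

1

Convergent (same construct = job satisfaction): Scale C, Scale A, Scale B.
Smallest convergent = 0.53. Discriminant |r|: 0.47, 0.70; count ≥ 0.53 → 1.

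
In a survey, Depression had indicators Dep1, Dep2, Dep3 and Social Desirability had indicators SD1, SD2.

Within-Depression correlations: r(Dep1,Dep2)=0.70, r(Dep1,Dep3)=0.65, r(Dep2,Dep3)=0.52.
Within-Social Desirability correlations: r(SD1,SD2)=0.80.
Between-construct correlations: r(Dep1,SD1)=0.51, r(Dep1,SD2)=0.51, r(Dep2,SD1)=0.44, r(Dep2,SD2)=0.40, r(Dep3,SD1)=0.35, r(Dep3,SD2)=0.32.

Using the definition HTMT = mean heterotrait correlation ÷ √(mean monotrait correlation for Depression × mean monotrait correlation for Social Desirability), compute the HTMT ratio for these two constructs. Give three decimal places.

0.597

Between-construct mean = 2.53/6 = 0.4217.
Mean within-Dep = 1.87/3 = 0.6233; mean within-SD = 0.80/1 = 0.8000.
Geometric mean = √(0.6233 × 0.8000) = 0.7061.
HTMT = 0.4217 / 0.7061 = 0.597.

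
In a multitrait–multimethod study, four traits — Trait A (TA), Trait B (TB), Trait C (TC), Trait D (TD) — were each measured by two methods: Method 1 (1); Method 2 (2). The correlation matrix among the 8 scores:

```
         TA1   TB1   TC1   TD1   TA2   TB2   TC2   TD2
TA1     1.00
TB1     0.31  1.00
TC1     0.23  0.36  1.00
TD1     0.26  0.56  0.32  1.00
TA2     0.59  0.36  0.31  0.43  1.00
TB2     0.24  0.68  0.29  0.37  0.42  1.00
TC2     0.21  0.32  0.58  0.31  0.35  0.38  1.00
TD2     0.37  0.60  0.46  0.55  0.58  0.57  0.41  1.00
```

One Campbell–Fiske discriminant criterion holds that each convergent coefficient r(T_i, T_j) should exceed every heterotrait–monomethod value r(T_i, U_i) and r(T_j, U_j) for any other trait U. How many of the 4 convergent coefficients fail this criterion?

Each convergent coefficient versus the relevant comparison correlations:
TA (methods 1·2): 0.59 vs {0.31, 0.42, 0.23, 0.35, 0.26, 0.58} → pass.
TB (methods 1·2): 0.68 vs {0.31, 0.42, 0.36, 0.38, 0.56, 0.57} → pass.
TC (methods 1·2): 0.58 vs {0.23, 0.35, 0.36, 0.38, 0.32, 0.41} → pass.
TD (methods 1·2): 0.55 vs {0.26, 0.58, 0.56, 0.57, 0.32, 0.41} → fail.
1 of 4 fail.

1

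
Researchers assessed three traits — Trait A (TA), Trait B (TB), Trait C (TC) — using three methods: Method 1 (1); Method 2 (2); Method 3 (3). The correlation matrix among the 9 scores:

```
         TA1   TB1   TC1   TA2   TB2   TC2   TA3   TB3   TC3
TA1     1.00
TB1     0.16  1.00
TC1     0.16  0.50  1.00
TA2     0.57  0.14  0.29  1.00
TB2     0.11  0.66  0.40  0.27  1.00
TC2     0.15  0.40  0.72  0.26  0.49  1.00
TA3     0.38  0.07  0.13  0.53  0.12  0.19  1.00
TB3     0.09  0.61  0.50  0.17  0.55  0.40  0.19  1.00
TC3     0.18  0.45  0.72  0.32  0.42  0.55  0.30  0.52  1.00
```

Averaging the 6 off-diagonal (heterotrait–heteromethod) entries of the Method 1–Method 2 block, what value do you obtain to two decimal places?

HTHM values (method 1 × method 2): 0.11, 0.15, 0.14, 0.40, 0.29, 0.40; mean = 1.49/6 = 0.25.

0.25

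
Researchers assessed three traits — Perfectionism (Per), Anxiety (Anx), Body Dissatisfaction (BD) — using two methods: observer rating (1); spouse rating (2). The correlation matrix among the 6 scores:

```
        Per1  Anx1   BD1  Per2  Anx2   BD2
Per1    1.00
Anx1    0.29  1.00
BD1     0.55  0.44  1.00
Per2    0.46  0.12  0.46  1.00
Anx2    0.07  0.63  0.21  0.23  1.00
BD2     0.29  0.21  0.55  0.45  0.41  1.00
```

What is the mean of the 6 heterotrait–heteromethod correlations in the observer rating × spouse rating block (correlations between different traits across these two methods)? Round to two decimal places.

0.23

HTHM values (method 1 × method 2): 0.07, 0.29, 0.12, 0.21, 0.46, 0.21; mean = 1.36/6 = 0.23.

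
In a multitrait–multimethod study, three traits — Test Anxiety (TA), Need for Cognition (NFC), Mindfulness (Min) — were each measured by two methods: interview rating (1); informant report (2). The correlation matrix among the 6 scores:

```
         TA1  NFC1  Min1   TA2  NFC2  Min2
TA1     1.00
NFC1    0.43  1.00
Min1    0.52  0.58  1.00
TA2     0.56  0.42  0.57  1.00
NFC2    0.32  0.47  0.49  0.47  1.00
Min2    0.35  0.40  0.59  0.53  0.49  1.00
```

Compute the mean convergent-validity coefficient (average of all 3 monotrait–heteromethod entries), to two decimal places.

0.54

Convergent values: 0.56, 0.47, 0.59; mean = 1.62/3 = 0.54.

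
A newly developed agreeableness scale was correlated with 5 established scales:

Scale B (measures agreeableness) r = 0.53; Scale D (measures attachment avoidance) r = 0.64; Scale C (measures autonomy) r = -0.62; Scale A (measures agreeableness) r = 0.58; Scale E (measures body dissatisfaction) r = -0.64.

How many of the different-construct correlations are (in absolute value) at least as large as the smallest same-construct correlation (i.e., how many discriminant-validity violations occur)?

3

Convergent (same construct = agreeableness): Scale B, Scale A.
Smallest convergent = 0.53. Discriminant |r|: 0.64, 0.62, 0.64; count ≥ 0.53 → 3.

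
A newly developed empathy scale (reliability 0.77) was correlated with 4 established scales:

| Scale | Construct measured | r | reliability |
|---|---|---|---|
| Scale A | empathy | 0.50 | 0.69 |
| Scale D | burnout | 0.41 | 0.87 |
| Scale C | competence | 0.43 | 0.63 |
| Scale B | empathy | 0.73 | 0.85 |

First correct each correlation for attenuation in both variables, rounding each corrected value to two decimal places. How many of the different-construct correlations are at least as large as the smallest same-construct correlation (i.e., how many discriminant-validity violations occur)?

0

Disattenuated r (r / √(r_scale · r_new)):
  Scale A (conv): 0.50 / √(0.69·0.77) = 0.69
  Scale D (disc): 0.41 / √(0.87·0.77) = 0.50
  Scale C (disc): 0.43 / √(0.63·0.77) = 0.62
  Scale B (conv): 0.73 / √(0.85·0.77) = 0.90
Smallest convergent = 0.69. Discriminant values: 0.50, 0.62; count ≥ 0.69 → 0.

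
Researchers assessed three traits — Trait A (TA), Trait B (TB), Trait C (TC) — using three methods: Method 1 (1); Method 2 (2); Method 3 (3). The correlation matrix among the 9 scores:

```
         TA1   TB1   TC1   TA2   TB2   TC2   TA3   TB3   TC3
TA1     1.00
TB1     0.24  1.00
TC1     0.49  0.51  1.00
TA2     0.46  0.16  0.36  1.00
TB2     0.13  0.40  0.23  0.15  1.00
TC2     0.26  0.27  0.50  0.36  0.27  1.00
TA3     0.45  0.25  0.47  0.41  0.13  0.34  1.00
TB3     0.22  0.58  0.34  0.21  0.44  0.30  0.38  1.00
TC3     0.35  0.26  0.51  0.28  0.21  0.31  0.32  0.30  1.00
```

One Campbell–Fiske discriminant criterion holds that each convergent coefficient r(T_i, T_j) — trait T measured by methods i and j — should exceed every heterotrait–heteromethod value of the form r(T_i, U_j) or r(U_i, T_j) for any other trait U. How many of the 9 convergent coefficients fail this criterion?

2

Convergent coefficients and their comparison sets:
TA (methods 1·2): 0.46 vs {0.13, 0.16, 0.26, 0.36} → pass.
TA (methods 1·3): 0.45 vs {0.22, 0.25, 0.35, 0.47} → fail.
TA (methods 2·3): 0.41 vs {0.21, 0.13, 0.28, 0.34} → pass.
TB (methods 1·2): 0.40 vs {0.16, 0.13, 0.27, 0.23} → pass.
TB (methods 1·3): 0.58 vs {0.25, 0.22, 0.26, 0.34} → pass.
TB (methods 2·3): 0.44 vs {0.13, 0.21, 0.21, 0.30} → pass.
TC (methods 1·2): 0.50 vs {0.36, 0.26, 0.23, 0.27} → pass.
TC (methods 1·3): 0.51 vs {0.47, 0.35, 0.34, 0.26} → pass.
TC (methods 2·3): 0.31 vs {0.34, 0.28, 0.30, 0.21} → fail.
2 of 9 fail.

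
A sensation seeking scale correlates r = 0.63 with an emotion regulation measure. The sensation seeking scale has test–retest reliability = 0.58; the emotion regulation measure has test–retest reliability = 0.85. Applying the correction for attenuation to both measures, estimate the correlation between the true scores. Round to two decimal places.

r_true = r_obs / √(r_xx · r_yy) = 0.63 / √(0.58 × 0.85) = 0.63 / √0.4930 = 0.63 / 0.7021 ≈ 0.90.

0.90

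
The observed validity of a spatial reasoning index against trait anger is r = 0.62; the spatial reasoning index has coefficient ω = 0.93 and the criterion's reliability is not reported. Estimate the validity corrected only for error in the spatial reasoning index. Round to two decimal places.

0.64

Single correction: r_c = r_obs / √r_xx = 0.62 / √0.93 = 0.62 / 0.9644 ≈ 0.64.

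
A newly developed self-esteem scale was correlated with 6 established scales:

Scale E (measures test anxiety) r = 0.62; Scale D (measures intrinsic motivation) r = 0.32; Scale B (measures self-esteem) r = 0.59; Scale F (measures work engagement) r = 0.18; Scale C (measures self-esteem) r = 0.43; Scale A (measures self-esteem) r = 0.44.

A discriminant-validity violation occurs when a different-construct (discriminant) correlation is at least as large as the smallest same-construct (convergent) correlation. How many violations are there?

1

Convergent (same construct = self-esteem): Scale B, Scale C, Scale A.
Smallest convergent = 0.43. Discriminant values: 0.62, 0.32, 0.18; count ≥ 0.43 → 1.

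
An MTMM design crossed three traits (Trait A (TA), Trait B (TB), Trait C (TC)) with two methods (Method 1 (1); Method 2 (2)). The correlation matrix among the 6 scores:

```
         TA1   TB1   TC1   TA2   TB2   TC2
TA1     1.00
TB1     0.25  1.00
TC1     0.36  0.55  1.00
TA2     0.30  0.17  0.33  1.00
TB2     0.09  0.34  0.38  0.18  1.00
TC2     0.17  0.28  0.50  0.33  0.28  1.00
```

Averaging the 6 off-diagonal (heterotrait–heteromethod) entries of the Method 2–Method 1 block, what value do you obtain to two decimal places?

HTHM values (method 2 × method 1): 0.17, 0.33, 0.09, 0.38, 0.17, 0.28; mean = 1.42/6 = 0.24.

0.24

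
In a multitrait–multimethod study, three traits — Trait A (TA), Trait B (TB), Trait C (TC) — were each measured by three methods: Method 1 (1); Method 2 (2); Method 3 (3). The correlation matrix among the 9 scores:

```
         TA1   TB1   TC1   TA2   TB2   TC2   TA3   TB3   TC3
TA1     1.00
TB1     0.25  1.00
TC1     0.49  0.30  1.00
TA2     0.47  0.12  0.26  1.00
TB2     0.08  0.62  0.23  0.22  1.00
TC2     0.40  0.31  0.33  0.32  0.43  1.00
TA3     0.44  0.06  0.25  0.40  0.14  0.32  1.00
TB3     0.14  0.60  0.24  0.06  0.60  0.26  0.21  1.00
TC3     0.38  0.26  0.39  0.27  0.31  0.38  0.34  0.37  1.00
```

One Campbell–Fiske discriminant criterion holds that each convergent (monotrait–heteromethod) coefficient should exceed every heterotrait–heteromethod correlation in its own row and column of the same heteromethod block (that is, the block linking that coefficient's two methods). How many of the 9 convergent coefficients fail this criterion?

1

Checking each validity diagonal entry against its comparison values:
TA (methods 1·2): 0.47 vs {0.08, 0.12, 0.40, 0.26} → pass.
TA (methods 1·3): 0.44 vs {0.14, 0.06, 0.38, 0.25} → pass.
TA (methods 2·3): 0.40 vs {0.06, 0.14, 0.27, 0.32} → pass.
TB (methods 1·2): 0.62 vs {0.12, 0.08, 0.31, 0.23} → pass.
TB (methods 1·3): 0.60 vs {0.06, 0.14, 0.26, 0.24} → pass.
TB (methods 2·3): 0.60 vs {0.14, 0.06, 0.31, 0.26} → pass.
TC (methods 1·2): 0.33 vs {0.26, 0.40, 0.23, 0.31} → fail.
TC (methods 1·3): 0.39 vs {0.25, 0.38, 0.24, 0.26} → pass.
TC (methods 2·3): 0.38 vs {0.32, 0.27, 0.26, 0.31} → pass.
1 of 9 fail.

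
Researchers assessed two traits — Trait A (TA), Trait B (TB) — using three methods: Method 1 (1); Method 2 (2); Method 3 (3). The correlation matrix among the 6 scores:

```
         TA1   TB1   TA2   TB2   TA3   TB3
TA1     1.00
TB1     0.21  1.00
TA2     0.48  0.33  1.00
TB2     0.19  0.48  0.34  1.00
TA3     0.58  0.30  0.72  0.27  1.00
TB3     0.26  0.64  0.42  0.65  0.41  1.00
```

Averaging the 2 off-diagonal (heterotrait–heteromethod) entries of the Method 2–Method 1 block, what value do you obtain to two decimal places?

0.26

HTHM values (method 2 × method 1): 0.33, 0.19; mean = 0.52/2 = 0.26.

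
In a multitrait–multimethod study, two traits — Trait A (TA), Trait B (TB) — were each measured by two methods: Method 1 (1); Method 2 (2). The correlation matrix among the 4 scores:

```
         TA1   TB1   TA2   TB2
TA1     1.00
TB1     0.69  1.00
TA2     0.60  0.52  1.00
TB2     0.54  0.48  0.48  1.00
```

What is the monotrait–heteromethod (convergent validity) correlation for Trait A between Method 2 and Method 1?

Same trait (TA), different methods: r(TA2, TA1) = 0.60.

0.60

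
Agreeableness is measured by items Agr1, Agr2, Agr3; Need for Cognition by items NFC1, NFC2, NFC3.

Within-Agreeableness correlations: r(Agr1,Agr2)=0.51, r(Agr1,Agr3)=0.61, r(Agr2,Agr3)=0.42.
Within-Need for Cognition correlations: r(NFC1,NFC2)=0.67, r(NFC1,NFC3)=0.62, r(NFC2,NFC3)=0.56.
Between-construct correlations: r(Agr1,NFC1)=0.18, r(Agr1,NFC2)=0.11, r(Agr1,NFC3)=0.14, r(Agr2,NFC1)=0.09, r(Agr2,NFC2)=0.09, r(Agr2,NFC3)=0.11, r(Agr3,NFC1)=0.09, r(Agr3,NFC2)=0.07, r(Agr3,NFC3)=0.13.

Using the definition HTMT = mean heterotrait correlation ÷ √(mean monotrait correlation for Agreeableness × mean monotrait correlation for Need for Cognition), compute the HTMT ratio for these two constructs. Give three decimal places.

Mean heterotrait r = 1.01/9 = 0.1122.
Mean within-Agr = 1.54/3 = 0.5133; mean within-NFC = 1.85/3 = 0.6167.
Geometric mean = √(0.5133 × 0.6167) = 0.5626.
HTMT = 0.1122 / 0.5626 = 0.199.

0.199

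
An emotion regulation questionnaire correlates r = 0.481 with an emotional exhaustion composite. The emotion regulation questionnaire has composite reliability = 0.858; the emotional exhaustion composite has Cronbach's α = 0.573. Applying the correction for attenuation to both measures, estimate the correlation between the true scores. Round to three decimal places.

0.686

r_true = r_obs / √(r_xx · r_yy) = 0.481 / √(0.858 × 0.573) = 0.481 / √0.491634 = 0.481 / 0.7012 ≈ 0.686.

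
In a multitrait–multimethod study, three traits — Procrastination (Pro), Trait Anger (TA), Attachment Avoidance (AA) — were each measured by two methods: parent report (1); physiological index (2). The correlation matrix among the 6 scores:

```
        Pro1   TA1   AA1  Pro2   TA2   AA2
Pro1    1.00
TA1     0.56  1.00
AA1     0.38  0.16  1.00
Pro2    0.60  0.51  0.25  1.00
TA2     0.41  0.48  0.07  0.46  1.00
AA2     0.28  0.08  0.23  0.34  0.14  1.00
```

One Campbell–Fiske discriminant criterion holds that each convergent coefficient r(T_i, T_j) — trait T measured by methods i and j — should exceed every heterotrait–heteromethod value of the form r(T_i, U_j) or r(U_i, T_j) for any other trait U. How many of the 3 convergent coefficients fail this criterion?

Convergent coefficients and their comparison sets:
Pro (methods 1·2): 0.60 vs {0.41, 0.51, 0.28, 0.25} → pass.
TA (methods 1·2): 0.48 vs {0.51, 0.41, 0.08, 0.07} → fail.
AA (methods 1·2): 0.23 vs {0.25, 0.28, 0.07, 0.08} → fail.
2 of 3 fail.

2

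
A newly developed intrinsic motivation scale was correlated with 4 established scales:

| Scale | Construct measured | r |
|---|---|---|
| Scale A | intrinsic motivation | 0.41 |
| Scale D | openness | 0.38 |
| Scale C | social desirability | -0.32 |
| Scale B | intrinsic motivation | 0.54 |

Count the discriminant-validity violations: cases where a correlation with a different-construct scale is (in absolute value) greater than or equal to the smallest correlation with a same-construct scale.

Convergent (same construct = intrinsic motivation): Scale A, Scale B.
Smallest convergent = 0.41. Discriminant |r|: 0.38, 0.32; count ≥ 0.41 → 0.

0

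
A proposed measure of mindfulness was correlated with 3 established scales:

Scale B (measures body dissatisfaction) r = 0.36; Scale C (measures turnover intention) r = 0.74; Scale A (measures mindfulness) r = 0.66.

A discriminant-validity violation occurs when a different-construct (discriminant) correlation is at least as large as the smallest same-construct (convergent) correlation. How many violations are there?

Convergent (same construct = mindfulness): Scale A.
Smallest convergent = 0.66. Discriminant values: 0.36, 0.74; count ≥ 0.66 → 1.

1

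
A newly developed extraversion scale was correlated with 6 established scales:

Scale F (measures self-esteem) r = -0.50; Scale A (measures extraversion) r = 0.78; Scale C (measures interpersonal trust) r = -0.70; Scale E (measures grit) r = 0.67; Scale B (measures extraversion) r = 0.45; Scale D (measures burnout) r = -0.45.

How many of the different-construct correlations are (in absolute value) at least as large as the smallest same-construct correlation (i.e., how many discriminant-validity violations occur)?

4

Convergent (same construct = extraversion): Scale A, Scale B.
Smallest convergent = 0.45. Discriminant |r|: 0.50, 0.70, 0.67, 0.45; count ≥ 0.45 → 4.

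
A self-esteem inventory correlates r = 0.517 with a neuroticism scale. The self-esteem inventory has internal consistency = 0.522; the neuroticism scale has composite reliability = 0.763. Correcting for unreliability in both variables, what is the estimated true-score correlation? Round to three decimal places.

0.819

r_true = r_obs / √(r_xx · r_yy) = 0.517 / √(0.522 × 0.763) = 0.517 / √0.398286 = 0.517 / 0.6311 ≈ 0.819.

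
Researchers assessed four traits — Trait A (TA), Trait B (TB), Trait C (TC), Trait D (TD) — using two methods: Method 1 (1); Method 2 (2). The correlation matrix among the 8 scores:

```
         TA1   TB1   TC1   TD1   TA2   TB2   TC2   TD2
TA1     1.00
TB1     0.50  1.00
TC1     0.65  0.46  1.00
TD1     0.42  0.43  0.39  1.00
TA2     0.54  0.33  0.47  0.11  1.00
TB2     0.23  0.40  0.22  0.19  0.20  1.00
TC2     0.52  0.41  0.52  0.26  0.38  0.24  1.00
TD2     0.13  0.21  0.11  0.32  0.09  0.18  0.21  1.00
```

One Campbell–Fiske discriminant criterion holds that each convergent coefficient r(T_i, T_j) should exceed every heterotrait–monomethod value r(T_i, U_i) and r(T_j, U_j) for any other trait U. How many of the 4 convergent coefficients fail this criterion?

4

Checking each validity diagonal entry against its comparison values:
TA (methods 1·2): 0.54 vs {0.50, 0.20, 0.65, 0.38, 0.42, 0.09} → fail.
TB (methods 1·2): 0.40 vs {0.50, 0.20, 0.46, 0.24, 0.43, 0.18} → fail.
TC (methods 1·2): 0.52 vs {0.65, 0.38, 0.46, 0.24, 0.39, 0.21} → fail.
TD (methods 1·2): 0.32 vs {0.42, 0.09, 0.43, 0.18, 0.39, 0.21} → fail.
4 of 4 fail.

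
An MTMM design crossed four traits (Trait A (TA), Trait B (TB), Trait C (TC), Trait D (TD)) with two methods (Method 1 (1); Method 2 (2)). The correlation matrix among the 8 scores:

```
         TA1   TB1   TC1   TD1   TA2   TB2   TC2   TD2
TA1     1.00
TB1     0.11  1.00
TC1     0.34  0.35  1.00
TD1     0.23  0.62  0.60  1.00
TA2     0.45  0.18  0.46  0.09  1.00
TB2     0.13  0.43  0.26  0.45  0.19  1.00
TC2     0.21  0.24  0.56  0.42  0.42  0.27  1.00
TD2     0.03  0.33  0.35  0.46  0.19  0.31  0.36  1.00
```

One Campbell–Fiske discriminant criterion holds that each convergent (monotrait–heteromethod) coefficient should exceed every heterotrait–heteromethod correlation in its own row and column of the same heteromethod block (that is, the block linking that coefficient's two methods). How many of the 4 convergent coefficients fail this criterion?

Checking each validity diagonal entry against its comparison values:
TA (methods 1·2): 0.45 vs {0.13, 0.18, 0.21, 0.46, 0.03, 0.09} → fail.
TB (methods 1·2): 0.43 vs {0.18, 0.13, 0.24, 0.26, 0.33, 0.45} → fail.
TC (methods 1·2): 0.56 vs {0.46, 0.21, 0.26, 0.24, 0.35, 0.42} → pass.
TD (methods 1·2): 0.46 vs {0.09, 0.03, 0.45, 0.33, 0.42, 0.35} → pass.
2 of 4 fail.

2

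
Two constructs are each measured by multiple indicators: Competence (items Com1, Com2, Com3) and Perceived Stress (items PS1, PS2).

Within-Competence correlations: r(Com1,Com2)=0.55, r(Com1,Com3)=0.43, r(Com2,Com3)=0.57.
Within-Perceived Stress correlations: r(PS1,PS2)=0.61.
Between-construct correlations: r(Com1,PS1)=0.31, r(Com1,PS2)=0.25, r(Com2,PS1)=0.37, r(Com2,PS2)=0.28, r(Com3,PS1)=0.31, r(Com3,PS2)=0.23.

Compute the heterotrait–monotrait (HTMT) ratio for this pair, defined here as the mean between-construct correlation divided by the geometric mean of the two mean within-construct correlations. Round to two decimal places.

0.52

Mean heterotrait r = 1.75/6 = 0.2917.
Mean within-Com = 1.55/3 = 0.5167; mean within-PS = 0.61/1 = 0.6100.
Geometric mean = √(0.5167 × 0.6100) = 0.5614.
HTMT = 0.2917 / 0.5614 = 0.52.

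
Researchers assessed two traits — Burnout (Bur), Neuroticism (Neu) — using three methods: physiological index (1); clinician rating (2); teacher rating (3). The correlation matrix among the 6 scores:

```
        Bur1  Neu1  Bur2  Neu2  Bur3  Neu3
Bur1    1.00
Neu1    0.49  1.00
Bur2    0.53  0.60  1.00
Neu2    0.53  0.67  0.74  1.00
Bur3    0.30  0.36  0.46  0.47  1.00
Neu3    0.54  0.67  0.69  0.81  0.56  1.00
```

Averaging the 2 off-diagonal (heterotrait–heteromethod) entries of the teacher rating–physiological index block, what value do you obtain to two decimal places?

HTHM values (method 3 × method 1): 0.36, 0.54; mean = 0.90/2 = 0.45.

0.45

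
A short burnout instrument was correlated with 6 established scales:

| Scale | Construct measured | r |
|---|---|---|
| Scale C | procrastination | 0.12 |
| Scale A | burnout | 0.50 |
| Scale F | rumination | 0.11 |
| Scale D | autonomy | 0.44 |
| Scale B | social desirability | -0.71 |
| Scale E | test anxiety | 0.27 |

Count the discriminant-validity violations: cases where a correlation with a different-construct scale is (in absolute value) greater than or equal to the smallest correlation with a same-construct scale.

1

Convergent (same construct = burnout): Scale A.
Smallest convergent = 0.50. Discriminant |r|: 0.12, 0.11, 0.44, 0.71, 0.27; count ≥ 0.50 → 1.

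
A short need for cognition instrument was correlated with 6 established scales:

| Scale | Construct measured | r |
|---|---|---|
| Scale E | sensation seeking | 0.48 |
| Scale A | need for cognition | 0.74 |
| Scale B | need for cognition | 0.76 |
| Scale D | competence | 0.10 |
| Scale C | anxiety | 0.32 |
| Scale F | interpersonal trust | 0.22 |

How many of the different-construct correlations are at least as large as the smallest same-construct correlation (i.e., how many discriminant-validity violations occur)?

Convergent (same construct = need for cognition): Scale A, Scale B.
Smallest convergent = 0.74. Discriminant values: 0.48, 0.10, 0.32, 0.22; count ≥ 0.74 → 0.

0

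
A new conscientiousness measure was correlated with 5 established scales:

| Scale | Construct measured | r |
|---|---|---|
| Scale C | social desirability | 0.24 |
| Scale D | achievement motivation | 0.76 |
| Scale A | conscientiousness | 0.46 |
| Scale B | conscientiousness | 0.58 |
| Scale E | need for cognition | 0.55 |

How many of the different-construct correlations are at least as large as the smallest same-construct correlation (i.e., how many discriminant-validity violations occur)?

2

Convergent (same construct = conscientiousness): Scale A, Scale B.
Smallest convergent = 0.46. Discriminant values: 0.24, 0.76, 0.55; count ≥ 0.46 → 2.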